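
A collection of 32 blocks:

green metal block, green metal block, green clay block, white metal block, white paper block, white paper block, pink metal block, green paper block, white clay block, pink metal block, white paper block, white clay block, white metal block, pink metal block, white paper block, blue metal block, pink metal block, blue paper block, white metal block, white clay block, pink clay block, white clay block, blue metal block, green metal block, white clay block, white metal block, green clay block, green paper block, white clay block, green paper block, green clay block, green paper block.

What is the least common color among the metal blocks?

Counts by color (restricted to metal blocks): white 4, pink 4, green 3, blue 2.
The minimum is 2, held uniquely by blue.

blue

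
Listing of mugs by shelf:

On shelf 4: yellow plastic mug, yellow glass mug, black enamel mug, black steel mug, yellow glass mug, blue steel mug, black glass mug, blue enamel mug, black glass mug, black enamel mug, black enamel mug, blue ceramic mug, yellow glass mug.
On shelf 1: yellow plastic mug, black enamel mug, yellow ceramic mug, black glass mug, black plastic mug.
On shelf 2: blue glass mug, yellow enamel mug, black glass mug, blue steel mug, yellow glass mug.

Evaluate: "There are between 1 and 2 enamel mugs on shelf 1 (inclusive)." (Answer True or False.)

True

enamel mugs on shelf 1: 1.
The claim requires 1 ≤ 1 ≤ 2, which holds.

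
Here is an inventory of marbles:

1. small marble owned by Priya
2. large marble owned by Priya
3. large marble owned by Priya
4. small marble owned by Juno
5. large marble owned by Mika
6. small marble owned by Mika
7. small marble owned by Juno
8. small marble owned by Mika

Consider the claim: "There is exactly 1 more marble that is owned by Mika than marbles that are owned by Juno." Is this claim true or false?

|marbles owned by Mika| = 3.
|marbles owned by Juno| = 2.
The claim requires 3 − 2 (= 1) to equal 1, which holds.

True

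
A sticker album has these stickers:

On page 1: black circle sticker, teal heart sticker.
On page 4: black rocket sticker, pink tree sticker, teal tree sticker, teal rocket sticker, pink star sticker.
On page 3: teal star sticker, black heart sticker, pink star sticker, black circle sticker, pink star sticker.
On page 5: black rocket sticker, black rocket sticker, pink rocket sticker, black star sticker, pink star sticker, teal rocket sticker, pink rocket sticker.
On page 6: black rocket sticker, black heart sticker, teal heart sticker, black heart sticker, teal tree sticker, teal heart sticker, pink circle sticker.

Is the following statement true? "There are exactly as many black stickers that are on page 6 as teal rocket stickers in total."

False

|black stickers on page 6| = 3.
|teal rocket stickers| = 2.
The claim requires 3 = 2, which does not hold.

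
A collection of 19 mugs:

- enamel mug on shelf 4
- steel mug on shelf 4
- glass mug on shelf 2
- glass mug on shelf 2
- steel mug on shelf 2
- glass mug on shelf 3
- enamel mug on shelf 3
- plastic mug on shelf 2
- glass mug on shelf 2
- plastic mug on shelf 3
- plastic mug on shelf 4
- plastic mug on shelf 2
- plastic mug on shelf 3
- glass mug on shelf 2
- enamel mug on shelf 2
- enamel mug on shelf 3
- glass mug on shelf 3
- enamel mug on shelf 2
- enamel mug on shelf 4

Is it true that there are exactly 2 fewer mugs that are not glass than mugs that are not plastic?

False

|mugs that are not glass| = 13.
|mugs that are not plastic| = 14.
The claim requires 14 − 13 (= 1) to equal 2, which does not hold.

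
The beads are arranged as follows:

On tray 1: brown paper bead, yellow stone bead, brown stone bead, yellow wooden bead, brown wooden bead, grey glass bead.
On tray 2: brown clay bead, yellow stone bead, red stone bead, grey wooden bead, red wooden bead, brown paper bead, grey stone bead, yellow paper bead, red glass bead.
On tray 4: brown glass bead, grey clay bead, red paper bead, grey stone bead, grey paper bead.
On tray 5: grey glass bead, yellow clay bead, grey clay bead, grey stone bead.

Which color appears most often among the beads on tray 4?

grey

Counts by color (restricted to beads on tray 4): grey 3, red 1, brown 1.
The maximum is 3, held uniquely by grey.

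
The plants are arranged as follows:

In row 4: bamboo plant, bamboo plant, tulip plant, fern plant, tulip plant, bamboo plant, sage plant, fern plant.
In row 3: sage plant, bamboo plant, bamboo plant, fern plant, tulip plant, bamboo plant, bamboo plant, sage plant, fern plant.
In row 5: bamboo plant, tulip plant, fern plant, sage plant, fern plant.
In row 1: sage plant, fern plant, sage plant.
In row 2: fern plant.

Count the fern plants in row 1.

1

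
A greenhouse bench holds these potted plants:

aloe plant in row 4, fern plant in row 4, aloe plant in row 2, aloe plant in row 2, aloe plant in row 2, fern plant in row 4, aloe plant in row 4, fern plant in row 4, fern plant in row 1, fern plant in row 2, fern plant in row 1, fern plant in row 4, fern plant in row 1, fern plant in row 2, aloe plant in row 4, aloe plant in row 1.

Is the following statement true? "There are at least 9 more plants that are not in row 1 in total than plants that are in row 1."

False

|plants that are not in row 1| = 12.
|plants in row 1| = 4.
The claim requires 12 − 4 = 8 ≥ 9, which does not hold.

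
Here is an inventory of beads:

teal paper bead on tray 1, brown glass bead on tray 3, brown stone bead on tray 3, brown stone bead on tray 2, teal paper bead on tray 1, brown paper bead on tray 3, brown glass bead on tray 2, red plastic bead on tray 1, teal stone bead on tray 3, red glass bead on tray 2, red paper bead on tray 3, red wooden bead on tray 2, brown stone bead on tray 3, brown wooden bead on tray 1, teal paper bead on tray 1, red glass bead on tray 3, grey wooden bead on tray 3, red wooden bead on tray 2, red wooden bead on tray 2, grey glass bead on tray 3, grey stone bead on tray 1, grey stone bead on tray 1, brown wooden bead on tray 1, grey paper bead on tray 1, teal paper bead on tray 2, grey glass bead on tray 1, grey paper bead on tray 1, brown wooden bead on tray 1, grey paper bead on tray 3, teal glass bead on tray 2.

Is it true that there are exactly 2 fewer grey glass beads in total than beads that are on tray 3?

False

|grey glass beads| = 2.
|beads on tray 3| = 10.
The claim requires 10 − 2 (= 8) to equal 2, which does not hold.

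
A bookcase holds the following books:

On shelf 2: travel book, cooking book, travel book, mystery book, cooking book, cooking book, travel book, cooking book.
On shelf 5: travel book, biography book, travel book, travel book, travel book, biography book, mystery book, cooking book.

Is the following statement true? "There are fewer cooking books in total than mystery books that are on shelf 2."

cooking books: 5.
mystery books on shelf 2: 1.
The claim requires 5 < 1, which does not hold.

False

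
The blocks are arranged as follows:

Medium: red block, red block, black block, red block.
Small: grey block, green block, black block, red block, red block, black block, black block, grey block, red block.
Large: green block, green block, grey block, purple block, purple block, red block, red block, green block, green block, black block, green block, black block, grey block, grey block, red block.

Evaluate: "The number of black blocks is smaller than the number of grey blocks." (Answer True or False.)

There are 6 black blocks.
There are 5 grey blocks.
The claim requires 6 < 5, which does not hold.

False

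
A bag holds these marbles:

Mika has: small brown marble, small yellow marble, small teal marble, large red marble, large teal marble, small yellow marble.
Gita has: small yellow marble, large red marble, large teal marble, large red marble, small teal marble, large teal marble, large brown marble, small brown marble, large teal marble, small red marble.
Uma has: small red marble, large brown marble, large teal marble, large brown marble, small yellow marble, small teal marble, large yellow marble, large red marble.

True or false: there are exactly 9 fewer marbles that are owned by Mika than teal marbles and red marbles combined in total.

False

marbles owned by Mika: 6.
teal marbles: 8; red marbles: 6; combined: 8 + 6 = 14.
The claim requires 14 − 6 (= 8) to equal 9, which does not hold.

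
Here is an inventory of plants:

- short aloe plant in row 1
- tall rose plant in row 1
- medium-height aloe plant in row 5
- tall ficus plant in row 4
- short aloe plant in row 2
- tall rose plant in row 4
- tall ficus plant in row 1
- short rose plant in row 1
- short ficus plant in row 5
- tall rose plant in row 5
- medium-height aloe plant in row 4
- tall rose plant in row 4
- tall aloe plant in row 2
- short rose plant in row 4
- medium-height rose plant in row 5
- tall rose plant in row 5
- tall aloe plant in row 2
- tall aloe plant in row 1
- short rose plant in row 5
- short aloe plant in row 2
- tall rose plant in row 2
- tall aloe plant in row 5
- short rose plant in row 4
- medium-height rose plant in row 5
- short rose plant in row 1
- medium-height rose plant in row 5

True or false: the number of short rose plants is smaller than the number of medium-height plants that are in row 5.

False

|short rose plants| = 5.
|medium-height plants in row 5| = 4.
The claim requires 5 < 4, which does not hold.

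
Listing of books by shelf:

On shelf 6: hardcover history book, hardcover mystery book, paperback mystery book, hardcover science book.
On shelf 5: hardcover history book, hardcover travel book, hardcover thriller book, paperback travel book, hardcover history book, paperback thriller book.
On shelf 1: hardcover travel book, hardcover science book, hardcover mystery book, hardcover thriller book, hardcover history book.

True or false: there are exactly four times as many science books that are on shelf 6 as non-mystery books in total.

There is 1 science book on shelf 6.
There are 12 non-mystery books.
The claim requires 1 = 4 × 12 = 48, which does not hold.

False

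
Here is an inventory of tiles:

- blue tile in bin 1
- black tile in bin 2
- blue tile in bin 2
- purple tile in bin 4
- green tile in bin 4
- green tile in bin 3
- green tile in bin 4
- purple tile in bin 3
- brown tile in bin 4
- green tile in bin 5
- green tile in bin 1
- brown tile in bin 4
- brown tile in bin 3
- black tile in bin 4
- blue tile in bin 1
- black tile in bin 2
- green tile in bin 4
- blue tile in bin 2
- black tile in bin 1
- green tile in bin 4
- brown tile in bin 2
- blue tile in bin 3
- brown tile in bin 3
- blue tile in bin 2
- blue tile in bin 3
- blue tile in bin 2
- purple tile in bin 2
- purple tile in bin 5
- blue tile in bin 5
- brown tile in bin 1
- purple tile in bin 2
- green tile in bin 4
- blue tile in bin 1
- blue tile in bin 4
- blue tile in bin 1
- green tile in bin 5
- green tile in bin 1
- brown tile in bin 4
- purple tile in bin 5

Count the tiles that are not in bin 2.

30

Total tiles: 39; with the excluded value: 9; remaining 39 − 9 = 30.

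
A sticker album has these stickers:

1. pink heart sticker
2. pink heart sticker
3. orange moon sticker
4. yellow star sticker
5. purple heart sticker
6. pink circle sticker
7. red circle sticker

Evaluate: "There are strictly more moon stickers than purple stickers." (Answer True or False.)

False

|moon stickers| = 1.
|purple stickers| = 1.
The claim requires 1 > 1, which does not hold.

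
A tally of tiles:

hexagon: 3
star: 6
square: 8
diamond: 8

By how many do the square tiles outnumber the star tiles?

square tiles: 8.
star tiles: 6.
8 − 6 = 2.

2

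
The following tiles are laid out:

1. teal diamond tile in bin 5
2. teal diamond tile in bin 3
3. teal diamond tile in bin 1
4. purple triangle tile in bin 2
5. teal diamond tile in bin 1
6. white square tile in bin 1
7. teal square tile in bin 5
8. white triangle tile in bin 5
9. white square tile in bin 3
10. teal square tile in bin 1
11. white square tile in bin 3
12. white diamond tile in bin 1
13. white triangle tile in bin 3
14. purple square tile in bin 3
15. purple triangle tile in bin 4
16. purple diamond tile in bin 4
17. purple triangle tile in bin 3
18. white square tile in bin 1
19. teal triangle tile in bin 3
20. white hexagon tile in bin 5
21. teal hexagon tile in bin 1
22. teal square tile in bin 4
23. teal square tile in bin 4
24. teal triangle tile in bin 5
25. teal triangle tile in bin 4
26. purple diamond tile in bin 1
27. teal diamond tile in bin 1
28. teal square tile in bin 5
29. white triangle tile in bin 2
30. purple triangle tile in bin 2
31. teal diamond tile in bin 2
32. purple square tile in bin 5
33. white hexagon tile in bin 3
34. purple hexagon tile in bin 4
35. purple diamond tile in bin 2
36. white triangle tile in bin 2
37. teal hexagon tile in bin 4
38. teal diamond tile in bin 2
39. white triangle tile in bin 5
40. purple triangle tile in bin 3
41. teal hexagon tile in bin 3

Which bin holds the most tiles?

Counts by bin: bin 3→10, bin 1→9, bin 5→8, bin 4→7, bin 2→7.
The maximum is 10, held uniquely by bin 3.

bin 3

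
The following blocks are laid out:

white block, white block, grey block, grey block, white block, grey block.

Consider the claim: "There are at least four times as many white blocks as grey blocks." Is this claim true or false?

There are 3 white blocks.
There are 3 grey blocks.
The claim requires 3 ≥ 4 × 3 = 12, which does not hold.

False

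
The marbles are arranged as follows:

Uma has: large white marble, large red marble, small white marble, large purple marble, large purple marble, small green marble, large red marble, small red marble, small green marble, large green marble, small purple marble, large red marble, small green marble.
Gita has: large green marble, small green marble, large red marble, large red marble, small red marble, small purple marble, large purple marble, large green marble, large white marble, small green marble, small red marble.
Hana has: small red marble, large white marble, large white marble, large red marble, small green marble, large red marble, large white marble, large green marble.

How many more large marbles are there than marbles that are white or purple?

8

large marbles: 19.
marbles that are white or purple: 11.
19 − 11 = 8.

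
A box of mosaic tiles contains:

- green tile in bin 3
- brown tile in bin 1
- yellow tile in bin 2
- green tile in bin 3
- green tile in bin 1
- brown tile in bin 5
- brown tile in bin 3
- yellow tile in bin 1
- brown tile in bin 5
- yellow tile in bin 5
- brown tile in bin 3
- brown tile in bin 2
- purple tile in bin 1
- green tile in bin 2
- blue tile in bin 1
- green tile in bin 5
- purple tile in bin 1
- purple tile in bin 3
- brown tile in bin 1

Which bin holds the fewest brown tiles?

bin 2

Counts by bin (restricted to brown tiles): bin 5→2, bin 1→2, bin 3→2, bin 2→1.
The minimum is 1, held uniquely by bin 2.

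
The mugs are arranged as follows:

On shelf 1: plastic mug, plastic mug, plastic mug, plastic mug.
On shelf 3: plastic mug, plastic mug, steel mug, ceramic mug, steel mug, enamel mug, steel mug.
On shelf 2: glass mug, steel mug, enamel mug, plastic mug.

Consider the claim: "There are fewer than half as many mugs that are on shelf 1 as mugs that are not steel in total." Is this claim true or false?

There are 4 mugs on shelf 1.
There are 11 mugs that are not steel.
The claim requires 2 × 4 = 8 < 11, which holds.

True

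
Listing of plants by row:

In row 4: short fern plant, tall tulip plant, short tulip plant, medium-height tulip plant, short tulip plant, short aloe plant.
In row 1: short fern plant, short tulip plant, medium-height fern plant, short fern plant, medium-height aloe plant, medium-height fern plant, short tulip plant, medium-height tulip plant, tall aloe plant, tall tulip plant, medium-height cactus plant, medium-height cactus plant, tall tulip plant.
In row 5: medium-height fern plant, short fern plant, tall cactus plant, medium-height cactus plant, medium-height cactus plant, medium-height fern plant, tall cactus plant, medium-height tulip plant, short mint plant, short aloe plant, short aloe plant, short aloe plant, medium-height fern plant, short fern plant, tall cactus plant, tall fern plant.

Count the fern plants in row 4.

1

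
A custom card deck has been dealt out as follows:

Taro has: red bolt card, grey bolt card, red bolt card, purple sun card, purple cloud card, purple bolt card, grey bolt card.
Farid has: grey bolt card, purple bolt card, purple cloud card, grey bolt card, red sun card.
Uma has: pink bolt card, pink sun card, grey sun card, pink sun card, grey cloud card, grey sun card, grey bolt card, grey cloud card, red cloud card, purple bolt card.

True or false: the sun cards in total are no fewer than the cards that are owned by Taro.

sun cards: 6.
cards owned by Taro: 7.
The claim requires 6 ≥ 7, which does not hold.

False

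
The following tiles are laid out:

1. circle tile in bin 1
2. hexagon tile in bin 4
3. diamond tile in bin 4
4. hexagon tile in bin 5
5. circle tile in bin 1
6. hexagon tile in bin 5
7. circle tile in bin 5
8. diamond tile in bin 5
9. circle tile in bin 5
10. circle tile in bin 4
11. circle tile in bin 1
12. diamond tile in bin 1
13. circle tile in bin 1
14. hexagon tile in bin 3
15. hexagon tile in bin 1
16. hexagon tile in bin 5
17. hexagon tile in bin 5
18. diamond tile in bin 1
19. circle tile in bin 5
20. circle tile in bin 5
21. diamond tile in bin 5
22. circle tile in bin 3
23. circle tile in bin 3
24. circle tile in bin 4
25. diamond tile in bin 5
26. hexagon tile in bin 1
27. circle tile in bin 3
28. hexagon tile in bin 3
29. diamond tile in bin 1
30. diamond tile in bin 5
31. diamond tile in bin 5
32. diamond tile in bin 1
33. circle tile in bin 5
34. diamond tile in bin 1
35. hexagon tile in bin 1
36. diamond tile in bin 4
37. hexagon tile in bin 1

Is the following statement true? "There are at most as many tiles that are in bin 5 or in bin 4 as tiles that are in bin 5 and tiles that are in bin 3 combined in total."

True

|tiles in bin 5 or in bin 4| = 19.
tiles in bin 5: 14; tiles in bin 3: 5; combined: 14 + 5 = 19.
The claim requires 19 ≤ 19, which holds.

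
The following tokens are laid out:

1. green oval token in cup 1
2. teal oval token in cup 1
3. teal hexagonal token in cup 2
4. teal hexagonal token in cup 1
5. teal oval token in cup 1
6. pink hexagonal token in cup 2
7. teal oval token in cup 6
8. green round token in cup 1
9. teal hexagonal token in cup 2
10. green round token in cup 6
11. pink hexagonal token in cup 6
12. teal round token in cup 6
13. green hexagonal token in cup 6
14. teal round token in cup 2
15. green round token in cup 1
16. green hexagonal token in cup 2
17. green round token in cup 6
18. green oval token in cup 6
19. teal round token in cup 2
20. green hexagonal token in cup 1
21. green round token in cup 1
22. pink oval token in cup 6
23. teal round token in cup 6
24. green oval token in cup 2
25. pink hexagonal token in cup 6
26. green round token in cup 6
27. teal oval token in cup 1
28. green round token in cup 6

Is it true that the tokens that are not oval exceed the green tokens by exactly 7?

There are 20 tokens that are not oval.
There are 13 green tokens.
The claim requires 20 − 13 (= 7) to equal 7, which holds.

True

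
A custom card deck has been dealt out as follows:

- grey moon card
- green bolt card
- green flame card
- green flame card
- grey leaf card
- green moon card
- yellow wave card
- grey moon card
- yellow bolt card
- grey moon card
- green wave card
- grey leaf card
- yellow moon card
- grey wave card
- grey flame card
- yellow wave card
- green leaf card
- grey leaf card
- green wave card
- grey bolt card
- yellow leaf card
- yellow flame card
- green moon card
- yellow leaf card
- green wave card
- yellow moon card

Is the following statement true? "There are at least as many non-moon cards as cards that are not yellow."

True

There are 19 non-moon cards.
There are 18 cards that are not yellow.
The claim requires 19 ≥ 18, which holds.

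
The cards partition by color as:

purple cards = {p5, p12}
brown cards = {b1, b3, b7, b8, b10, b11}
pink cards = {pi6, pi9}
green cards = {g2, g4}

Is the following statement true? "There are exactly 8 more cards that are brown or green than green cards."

False

cards that are brown or green: 8.
green cards: 2.
The claim requires 8 − 2 (= 6) to equal 8, which does not hold.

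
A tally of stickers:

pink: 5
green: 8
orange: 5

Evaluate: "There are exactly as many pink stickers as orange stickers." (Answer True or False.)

True

|pink stickers| = 5.
|orange stickers| = 5.
The claim requires 5 = 5, which holds.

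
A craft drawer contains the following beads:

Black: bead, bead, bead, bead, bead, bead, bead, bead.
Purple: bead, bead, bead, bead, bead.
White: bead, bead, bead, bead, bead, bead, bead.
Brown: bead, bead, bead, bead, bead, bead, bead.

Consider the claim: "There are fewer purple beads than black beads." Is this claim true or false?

True

There are 5 purple beads.
There are 8 black beads.
The claim requires 5 < 8, which holds.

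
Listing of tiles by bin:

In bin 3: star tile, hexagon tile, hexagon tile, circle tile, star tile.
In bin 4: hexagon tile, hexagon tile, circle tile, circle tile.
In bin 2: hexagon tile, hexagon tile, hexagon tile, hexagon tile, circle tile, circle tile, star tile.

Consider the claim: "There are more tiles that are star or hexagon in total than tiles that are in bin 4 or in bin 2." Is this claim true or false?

False

|tiles that are star or hexagon| = 11.
|tiles in bin 4 or in bin 2| = 11.
The claim requires 11 > 11, which does not hold.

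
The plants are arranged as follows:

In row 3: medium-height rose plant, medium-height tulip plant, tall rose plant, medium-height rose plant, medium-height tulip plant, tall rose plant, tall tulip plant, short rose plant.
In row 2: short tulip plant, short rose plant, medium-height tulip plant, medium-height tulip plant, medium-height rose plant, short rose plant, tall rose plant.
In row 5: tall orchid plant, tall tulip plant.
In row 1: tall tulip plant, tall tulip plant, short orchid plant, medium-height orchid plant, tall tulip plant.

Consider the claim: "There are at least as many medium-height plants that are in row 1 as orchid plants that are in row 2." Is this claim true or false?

True

|medium-height plants in row 1| = 1.
|orchid plants in row 2| = 0.
The claim requires 1 ≥ 0, which holds.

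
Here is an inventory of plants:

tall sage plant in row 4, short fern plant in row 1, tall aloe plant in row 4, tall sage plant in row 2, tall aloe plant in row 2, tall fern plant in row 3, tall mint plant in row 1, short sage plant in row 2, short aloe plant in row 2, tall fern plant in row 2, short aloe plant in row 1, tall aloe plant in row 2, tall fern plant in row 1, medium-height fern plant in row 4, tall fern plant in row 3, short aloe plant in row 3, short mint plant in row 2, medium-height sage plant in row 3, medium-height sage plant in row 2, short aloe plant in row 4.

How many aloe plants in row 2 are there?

3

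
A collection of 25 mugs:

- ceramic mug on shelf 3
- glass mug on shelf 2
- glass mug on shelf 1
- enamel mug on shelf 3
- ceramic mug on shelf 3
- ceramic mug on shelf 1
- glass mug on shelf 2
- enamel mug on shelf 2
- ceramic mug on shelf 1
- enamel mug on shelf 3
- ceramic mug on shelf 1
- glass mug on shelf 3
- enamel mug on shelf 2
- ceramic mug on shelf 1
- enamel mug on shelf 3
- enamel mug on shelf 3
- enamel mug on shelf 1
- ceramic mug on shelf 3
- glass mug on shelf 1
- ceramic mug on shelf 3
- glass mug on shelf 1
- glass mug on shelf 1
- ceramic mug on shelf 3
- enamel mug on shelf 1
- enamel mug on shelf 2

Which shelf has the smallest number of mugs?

Counts by shelf: shelf 1→10, shelf 3→10, shelf 2→5.
The minimum is 5, held uniquely by shelf 2.

shelf 2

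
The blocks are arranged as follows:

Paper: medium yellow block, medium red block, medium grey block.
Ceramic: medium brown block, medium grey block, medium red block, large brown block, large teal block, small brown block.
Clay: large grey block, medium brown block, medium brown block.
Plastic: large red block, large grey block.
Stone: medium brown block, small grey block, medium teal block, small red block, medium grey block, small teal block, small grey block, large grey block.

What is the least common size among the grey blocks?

Counts by size (restricted to grey blocks): large 3, medium 3, small 2.
The minimum is 2, held uniquely by small.

small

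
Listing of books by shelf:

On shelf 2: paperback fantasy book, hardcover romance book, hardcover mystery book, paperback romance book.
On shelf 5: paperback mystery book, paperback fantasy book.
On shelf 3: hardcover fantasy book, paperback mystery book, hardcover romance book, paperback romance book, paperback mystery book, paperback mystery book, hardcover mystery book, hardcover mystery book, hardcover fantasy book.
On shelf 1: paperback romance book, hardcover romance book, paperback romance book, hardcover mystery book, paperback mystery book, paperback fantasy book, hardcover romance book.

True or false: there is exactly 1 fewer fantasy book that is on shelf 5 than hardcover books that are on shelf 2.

True

fantasy books on shelf 5: 1.
hardcover books on shelf 2: 2.
The claim requires 2 − 1 (= 1) to equal 1, which holds.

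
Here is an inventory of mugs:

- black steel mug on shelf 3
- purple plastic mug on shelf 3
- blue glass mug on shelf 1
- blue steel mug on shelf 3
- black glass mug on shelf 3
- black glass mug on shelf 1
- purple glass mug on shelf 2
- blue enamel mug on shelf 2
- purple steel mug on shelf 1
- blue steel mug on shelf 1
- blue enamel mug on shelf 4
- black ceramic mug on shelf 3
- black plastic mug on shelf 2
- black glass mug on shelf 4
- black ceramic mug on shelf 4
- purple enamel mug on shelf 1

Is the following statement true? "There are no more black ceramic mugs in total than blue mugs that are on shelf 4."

There are 2 black ceramic mugs.
There is 1 blue mug on shelf 4.
The claim requires 2 ≤ 1, which does not hold.

False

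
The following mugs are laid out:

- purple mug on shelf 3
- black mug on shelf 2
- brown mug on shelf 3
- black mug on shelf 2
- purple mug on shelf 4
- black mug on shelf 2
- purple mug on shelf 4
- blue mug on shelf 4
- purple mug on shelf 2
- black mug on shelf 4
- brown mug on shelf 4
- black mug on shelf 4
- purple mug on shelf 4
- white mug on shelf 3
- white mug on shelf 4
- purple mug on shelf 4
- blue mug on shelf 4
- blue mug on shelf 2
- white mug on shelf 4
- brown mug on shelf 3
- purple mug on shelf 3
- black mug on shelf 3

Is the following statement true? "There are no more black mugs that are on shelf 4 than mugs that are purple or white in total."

black mugs on shelf 4: 2.
mugs that are purple or white: 10.
The claim requires 2 ≤ 10, which holds.

True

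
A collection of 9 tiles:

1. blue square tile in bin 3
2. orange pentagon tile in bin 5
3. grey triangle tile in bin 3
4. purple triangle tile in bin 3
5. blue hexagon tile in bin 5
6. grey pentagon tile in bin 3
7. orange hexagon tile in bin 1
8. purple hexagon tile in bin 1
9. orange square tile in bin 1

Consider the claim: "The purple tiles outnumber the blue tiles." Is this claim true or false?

|purple tiles| = 2.
|blue tiles| = 2.
The claim requires 2 > 2, which does not hold.

False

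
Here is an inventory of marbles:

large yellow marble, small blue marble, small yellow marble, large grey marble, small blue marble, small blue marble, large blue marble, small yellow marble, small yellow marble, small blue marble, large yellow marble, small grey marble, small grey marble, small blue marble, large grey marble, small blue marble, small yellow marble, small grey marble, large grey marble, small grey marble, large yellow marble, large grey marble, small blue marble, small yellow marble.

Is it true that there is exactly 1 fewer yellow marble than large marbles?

False

There are 8 yellow marbles.
There are 8 large marbles.
The claim requires 8 − 8 (= 0) to equal 1, which does not hold.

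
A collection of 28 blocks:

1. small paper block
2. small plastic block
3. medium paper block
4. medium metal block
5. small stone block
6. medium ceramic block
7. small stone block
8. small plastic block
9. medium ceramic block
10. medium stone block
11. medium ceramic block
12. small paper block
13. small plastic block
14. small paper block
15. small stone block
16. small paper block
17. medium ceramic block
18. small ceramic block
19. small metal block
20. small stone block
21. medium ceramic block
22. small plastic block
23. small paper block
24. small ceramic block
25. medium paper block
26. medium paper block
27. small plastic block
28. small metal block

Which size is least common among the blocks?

medium

Counts by size: small 18, medium 10.
The minimum is 10, held uniquely by medium.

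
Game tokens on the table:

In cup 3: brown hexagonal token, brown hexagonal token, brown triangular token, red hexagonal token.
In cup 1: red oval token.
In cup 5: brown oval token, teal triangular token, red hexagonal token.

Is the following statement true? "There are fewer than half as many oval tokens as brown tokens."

False

oval tokens: 2.
brown tokens: 4.
The claim requires 2 × 2 = 4 < 4, which does not hold.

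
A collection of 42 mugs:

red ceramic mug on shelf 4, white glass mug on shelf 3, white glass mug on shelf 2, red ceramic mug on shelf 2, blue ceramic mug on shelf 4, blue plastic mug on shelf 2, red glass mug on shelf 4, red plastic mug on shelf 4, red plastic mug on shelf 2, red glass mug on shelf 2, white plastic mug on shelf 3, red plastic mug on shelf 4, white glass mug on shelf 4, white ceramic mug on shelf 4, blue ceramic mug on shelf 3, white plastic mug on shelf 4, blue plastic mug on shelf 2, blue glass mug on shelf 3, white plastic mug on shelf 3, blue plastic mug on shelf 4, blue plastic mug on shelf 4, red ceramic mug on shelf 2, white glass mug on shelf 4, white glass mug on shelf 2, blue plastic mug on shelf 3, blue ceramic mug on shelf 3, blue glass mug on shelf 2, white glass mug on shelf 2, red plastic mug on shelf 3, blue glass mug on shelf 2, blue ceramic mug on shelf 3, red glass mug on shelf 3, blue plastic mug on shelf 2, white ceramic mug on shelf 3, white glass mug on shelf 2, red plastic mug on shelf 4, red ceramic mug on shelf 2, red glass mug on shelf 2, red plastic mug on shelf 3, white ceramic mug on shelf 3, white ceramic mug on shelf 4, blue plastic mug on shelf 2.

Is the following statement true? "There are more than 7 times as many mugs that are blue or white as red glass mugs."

False

mugs that are blue or white: 28.
red glass mugs: 4.
The claim requires 28 > 7 × 4 = 28, which does not hold.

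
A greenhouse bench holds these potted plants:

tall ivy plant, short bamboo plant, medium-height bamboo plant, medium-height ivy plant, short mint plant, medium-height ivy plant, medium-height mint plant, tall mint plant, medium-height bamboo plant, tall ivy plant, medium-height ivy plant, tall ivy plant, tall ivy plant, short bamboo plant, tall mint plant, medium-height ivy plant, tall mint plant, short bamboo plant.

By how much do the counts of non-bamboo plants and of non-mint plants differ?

non-bamboo plants: 13. non-mint plants: 13.
|13 − 13| = 13 − 13 = 0.

0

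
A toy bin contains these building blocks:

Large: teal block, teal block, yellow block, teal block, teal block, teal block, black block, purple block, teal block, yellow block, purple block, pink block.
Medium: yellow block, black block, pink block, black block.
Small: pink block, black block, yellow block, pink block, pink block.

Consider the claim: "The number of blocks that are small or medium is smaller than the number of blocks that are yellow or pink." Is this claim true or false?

False

blocks that are small or medium: 9.
blocks that are yellow or pink: 9.
The claim requires 9 < 9, which does not hold.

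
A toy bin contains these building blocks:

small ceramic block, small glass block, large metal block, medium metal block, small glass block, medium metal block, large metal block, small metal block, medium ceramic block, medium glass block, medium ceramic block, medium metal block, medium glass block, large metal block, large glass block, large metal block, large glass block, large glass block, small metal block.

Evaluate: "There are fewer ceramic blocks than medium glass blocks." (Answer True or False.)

False

There are 3 ceramic blocks.
There are 2 medium glass blocks.
The claim requires 3 < 2, which does not hold.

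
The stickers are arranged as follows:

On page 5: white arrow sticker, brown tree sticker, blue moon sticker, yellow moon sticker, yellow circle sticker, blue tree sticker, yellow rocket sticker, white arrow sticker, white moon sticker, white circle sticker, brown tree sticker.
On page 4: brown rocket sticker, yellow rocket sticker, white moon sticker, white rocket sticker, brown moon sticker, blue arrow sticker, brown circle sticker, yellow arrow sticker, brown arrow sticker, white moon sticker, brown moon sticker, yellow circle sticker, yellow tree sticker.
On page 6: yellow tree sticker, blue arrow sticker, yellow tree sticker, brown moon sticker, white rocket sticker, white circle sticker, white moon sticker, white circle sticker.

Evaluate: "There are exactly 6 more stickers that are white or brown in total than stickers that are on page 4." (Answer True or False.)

There are 19 stickers that are white or brown.
There are 13 stickers on page 4.
The claim requires 19 − 13 (= 6) to equal 6, which holds.

True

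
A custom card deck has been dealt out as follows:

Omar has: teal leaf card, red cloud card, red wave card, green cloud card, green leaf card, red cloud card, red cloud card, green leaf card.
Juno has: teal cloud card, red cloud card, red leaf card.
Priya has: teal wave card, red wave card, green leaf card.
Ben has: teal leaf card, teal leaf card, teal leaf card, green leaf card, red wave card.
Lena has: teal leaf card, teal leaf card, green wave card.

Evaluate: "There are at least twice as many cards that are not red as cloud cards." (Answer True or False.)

|cards that are not red| = 14.
|cloud cards| = 6.
The claim requires 14 ≥ 2 × 6 = 12, which holds.

True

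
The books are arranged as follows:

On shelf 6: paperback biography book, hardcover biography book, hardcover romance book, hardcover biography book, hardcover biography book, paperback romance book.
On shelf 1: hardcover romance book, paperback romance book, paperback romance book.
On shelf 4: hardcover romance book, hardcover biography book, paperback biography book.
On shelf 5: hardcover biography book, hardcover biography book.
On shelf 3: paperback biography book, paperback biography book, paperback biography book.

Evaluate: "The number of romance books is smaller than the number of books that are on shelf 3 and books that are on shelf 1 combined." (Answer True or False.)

False

romance books: 6.
books on shelf 3: 3; books on shelf 1: 3; combined: 3 + 3 = 6.
The claim requires 6 < 6, which does not hold.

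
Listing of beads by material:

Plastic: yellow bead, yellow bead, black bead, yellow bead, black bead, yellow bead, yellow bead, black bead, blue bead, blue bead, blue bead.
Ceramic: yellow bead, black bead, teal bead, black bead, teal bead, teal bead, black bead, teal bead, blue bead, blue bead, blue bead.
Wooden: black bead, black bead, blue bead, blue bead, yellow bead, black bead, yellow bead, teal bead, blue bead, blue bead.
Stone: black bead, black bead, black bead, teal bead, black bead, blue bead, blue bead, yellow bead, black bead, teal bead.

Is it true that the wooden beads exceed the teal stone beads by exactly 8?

|wooden beads| = 10.
|teal stone beads| = 2.
The claim requires 10 − 2 (= 8) to equal 8, which holds.

True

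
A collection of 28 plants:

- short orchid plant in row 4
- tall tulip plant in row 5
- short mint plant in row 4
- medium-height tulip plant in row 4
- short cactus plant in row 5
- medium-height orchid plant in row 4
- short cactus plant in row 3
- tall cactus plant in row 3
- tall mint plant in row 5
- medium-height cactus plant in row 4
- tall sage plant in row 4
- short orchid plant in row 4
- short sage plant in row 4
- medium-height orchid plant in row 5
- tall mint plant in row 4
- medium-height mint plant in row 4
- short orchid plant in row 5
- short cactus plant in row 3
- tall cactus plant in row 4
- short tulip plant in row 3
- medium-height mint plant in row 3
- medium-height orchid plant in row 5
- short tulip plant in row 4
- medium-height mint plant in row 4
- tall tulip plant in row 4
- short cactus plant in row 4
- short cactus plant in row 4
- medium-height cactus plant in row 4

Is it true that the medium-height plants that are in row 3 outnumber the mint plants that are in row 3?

medium-height plants in row 3: 1.
mint plants in row 3: 1.
The claim requires 1 > 1, which does not hold.

False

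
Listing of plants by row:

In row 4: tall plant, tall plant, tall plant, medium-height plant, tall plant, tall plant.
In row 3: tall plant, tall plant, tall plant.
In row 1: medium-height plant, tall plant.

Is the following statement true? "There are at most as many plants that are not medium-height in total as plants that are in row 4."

plants that are not medium-height: 9.
plants in row 4: 6.
The claim requires 9 ≤ 6, which does not hold.

False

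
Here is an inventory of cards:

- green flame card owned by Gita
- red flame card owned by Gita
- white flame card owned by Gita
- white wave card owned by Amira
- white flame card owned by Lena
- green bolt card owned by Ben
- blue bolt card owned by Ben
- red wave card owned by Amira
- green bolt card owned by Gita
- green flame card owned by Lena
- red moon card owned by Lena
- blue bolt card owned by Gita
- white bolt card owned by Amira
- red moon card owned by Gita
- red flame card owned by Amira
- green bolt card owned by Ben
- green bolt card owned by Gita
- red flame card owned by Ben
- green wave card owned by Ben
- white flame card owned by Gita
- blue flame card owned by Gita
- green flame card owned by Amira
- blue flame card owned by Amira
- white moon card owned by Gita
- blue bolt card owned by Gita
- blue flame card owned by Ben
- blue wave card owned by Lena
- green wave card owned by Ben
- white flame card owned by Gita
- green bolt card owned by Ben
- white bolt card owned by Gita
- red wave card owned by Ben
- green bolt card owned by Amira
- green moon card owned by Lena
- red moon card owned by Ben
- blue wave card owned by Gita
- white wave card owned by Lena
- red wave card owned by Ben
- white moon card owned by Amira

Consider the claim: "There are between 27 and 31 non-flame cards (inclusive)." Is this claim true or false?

False

|non-flame cards| = 26.
The claim requires 27 ≤ 26 ≤ 31, which does not hold.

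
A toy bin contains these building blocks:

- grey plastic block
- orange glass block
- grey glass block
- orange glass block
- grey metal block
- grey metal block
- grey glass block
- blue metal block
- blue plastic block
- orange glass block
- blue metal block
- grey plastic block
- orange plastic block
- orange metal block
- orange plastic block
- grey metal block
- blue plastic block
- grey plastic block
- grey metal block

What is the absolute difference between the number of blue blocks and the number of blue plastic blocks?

blue blocks: 4. blue plastic blocks: 2.
|4 − 2| = 4 − 2 = 2.

2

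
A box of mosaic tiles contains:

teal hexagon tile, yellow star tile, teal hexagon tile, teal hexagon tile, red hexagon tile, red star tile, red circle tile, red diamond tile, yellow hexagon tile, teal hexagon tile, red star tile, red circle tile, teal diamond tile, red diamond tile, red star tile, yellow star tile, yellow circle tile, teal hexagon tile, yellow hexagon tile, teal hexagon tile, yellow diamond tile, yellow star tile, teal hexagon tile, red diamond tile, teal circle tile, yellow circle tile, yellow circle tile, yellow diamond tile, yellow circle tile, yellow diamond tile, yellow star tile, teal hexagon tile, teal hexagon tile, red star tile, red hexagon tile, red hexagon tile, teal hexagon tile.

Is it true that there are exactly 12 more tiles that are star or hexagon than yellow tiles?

False

tiles that are star or hexagon: 23.
yellow tiles: 13.
The claim requires 23 − 13 (= 10) to equal 12, which does not hold.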